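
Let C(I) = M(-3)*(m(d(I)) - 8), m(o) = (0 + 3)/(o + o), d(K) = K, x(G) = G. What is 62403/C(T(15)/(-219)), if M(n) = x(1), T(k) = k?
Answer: -624030/299 ≈ -2087.1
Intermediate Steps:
m(o) = 3/(2*o) (m(o) = 3/((2*o)) = 3*(1/(2*o)) = 3/(2*o))
M(n) = 1
C(I) = -8 + 3/(2*I) (C(I) = 1*(3/(2*I) - 8) = 1*(-8 + 3/(2*I)) = -8 + 3/(2*I))
62403/C(T(15)/(-219)) = 62403/(-8 + 3/(2*((15/(-219))))) = 62403/(-8 + 3/(2*((15*(-1/219))))) = 62403/(-8 + 3/(2*(-5/73))) = 62403/(-8 + (3/2)*(-73/5)) = 62403/(-8 - 219/10) = 62403/(-299/10) = 62403*(-10/299) = -624030/299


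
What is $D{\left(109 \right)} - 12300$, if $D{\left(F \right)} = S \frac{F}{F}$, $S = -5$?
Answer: $-12305$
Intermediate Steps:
$D{\left(F \right)} = -5$ ($D{\left(F \right)} = - 5 \frac{F}{F} = \left(-5\right) 1 = -5$)
$D{\left(109 \right)} - 12300 = -5 - 12300 = -12305$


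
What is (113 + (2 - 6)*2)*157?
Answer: 16485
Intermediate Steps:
(113 + (2 - 6)*2)*157 = (113 - 4*2)*157 = (113 - 8)*157 = 105*157 = 16485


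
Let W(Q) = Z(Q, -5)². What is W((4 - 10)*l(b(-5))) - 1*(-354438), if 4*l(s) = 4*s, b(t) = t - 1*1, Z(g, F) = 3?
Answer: 354447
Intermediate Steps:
b(t) = -1 + t (b(t) = t - 1 = -1 + t)
l(s) = s (l(s) = (4*s)/4 = s)
W(Q) = 9 (W(Q) = 3² = 9)
W((4 - 10)*l(b(-5))) - 1*(-354438) = 9 - 1*(-354438) = 9 + 354438 = 354447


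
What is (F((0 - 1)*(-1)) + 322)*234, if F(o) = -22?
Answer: 70200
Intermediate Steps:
(F((0 - 1)*(-1)) + 322)*234 = (-22 + 322)*234 = 300*234 = 70200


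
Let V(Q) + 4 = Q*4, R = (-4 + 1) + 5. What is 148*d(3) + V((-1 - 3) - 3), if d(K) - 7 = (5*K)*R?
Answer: 5444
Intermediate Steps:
R = 2 (R = -3 + 5 = 2)
V(Q) = -4 + 4*Q (V(Q) = -4 + Q*4 = -4 + 4*Q)
d(K) = 7 + 10*K (d(K) = 7 + (5*K)*2 = 7 + 10*K)
148*d(3) + V((-1 - 3) - 3) = 148*(7 + 10*3) + (-4 + 4*((-1 - 3) - 3)) = 148*(7 + 30) + (-4 + 4*(-4 - 3)) = 148*37 + (-4 + 4*(-7)) = 5476 + (-4 - 28) = 5476 - 32 = 5444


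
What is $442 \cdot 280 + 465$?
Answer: $124225$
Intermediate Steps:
$442 \cdot 280 + 465 = 123760 + 465 = 124225$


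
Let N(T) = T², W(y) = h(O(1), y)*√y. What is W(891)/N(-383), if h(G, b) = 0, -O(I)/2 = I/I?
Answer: 0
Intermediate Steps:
O(I) = -2 (O(I) = -2*I/I = -2*1 = -2)
W(y) = 0 (W(y) = 0*√y = 0)
W(891)/N(-383) = 0/((-383)²) = 0/146689 = 0*(1/146689) = 0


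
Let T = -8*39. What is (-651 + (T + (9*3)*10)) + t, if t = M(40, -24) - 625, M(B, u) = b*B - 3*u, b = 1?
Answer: -1206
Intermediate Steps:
M(B, u) = B - 3*u (M(B, u) = 1*B - 3*u = B - 3*u)
t = -513 (t = (40 - 3*(-24)) - 625 = (40 + 72) - 625 = 112 - 625 = -513)
T = -312
(-651 + (T + (9*3)*10)) + t = (-651 + (-312 + (9*3)*10)) - 513 = (-651 + (-312 + 27*10)) - 513 = (-651 + (-312 + 270)) - 513 = (-651 - 42) - 513 = -693 - 513 = -1206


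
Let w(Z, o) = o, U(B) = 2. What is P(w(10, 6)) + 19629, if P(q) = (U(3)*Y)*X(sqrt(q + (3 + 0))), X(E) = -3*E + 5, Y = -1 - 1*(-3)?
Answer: 19613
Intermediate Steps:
Y = 2 (Y = -1 + 3 = 2)
X(E) = 5 - 3*E
P(q) = 20 - 12*sqrt(3 + q) (P(q) = (2*2)*(5 - 3*sqrt(q + (3 + 0))) = 4*(5 - 3*sqrt(q + 3)) = 4*(5 - 3*sqrt(3 + q)) = 20 - 12*sqrt(3 + q))
P(w(10, 6)) + 19629 = (20 - 12*sqrt(3 + 6)) + 19629 = (20 - 12*sqrt(9)) + 19629 = (20 - 12*3) + 19629 = (20 - 36) + 19629 = -16 + 19629 = 19613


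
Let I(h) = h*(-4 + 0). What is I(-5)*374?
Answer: 7480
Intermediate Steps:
I(h) = -4*h (I(h) = h*(-4) = -4*h)
I(-5)*374 = -4*(-5)*374 = 20*374 = 7480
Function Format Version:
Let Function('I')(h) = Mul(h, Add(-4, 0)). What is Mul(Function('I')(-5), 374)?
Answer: 7480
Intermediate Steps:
Function('I')(h) = Mul(-4, h) (Function('I')(h) = Mul(h, -4) = Mul(-4, h))
Mul(Function('I')(-5), 374) = Mul(Mul(-4, -5), 374) = Mul(20, 374) = 7480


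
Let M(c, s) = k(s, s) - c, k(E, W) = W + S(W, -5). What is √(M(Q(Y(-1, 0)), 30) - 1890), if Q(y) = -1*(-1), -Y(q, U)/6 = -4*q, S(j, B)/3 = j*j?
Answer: √839 ≈ 28.965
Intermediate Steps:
S(j, B) = 3*j² (S(j, B) = 3*(j*j) = 3*j²)
Y(q, U) = 24*q (Y(q, U) = -(-24)*q = 24*q)
k(E, W) = W + 3*W²
Q(y) = 1
M(c, s) = -c + s*(1 + 3*s) (M(c, s) = s*(1 + 3*s) - c = -c + s*(1 + 3*s))
√(M(Q(Y(-1, 0)), 30) - 1890) = √((30 - 1*1 + 3*30²) - 1890) = √((30 - 1 + 3*900) - 1890) = √((30 - 1 + 2700) - 1890) = √(2729 - 1890) = √839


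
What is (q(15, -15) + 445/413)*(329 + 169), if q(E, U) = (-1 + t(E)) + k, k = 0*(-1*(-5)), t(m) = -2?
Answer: -395412/413 ≈ -957.41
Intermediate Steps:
k = 0 (k = 0*5 = 0)
q(E, U) = -3 (q(E, U) = (-1 - 2) + 0 = -3 + 0 = -3)
(q(15, -15) + 445/413)*(329 + 169) = (-3 + 445/413)*(329 + 169) = (-3 + 445*(1/413))*498 = (-3 + 445/413)*498 = -794/413*498 = -395412/413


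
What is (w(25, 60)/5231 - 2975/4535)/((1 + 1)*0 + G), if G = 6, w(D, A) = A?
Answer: -3058025/28467102 ≈ -0.10742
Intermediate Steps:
(w(25, 60)/5231 - 2975/4535)/((1 + 1)*0 + G) = (60/5231 - 2975/4535)/((1 + 1)*0 + 6) = (60*(1/5231) - 2975*1/4535)/(2*0 + 6) = (60/5231 - 595/907)/(0 + 6) = -3058025/4744517/6 = -3058025/4744517*1/6 = -3058025/28467102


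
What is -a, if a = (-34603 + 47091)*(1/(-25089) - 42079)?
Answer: 13183831759616/25089 ≈ 5.2548e+8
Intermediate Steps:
a = -13183831759616/25089 (a = 12488*(-1/25089 - 42079) = 12488*(-1055720032/25089) = -13183831759616/25089 ≈ -5.2548e+8)
-a = -1*(-13183831759616/25089) = 13183831759616/25089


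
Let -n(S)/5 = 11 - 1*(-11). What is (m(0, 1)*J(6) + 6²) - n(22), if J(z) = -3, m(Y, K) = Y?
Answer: 146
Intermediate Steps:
n(S) = -110 (n(S) = -5*(11 - 1*(-11)) = -5*(11 + 11) = -5*22 = -110)
(m(0, 1)*J(6) + 6²) - n(22) = (0*(-3) + 6²) - 1*(-110) = (0 + 36) + 110 = 36 + 110 = 146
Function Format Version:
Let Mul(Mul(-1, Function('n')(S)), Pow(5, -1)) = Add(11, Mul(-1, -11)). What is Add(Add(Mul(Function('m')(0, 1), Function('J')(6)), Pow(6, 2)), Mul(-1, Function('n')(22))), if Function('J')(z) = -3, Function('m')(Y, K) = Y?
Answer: 146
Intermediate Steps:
Function('n')(S) = -110 (Function('n')(S) = Mul(-5, Add(11, Mul(-1, -11))) = Mul(-5, Add(11, 11)) = Mul(-5, 22) = -110)
Add(Add(Mul(Function('m')(0, 1), Function('J')(6)), Pow(6, 2)), Mul(-1, Function('n')(22))) = Add(Add(Mul(0, -3), Pow(6, 2)), Mul(-1, -110)) = Add(Add(0, 36), 110) = Add(36, 110) = 146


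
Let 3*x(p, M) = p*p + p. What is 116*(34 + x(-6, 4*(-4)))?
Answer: 5104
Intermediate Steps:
x(p, M) = p/3 + p²/3 (x(p, M) = (p*p + p)/3 = (p² + p)/3 = (p + p²)/3 = p/3 + p²/3)
116*(34 + x(-6, 4*(-4))) = 116*(34 + (⅓)*(-6)*(1 - 6)) = 116*(34 + (⅓)*(-6)*(-5)) = 116*(34 + 10) = 116*44 = 5104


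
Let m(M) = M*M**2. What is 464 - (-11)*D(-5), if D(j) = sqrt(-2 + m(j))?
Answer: 464 + 11*I*sqrt(127) ≈ 464.0 + 123.96*I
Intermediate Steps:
m(M) = M**3
D(j) = sqrt(-2 + j**3)
464 - (-11)*D(-5) = 464 - (-11)*sqrt(-2 + (-5)**3) = 464 - (-11)*sqrt(-2 - 125) = 464 - (-11)*sqrt(-127) = 464 - (-11)*I*sqrt(127) = 464 + 11*I*sqrt(127)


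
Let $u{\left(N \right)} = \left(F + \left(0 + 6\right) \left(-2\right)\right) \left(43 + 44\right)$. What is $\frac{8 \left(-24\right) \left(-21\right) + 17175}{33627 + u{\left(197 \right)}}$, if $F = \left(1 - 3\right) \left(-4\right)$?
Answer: $\frac{7069}{11093} \approx 0.63725$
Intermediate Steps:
$F = 8$ ($F = \left(-2\right) \left(-4\right) = 8$)
$u{\left(N \right)} = -348$ ($u{\left(N \right)} = \left(8 + \left(0 + 6\right) \left(-2\right)\right) \left(43 + 44\right) = \left(8 + 6 \left(-2\right)\right) 87 = \left(8 - 12\right) 87 = \left(-4\right) 87 = -348$)
$\frac{8 \left(-24\right) \left(-21\right) + 17175}{33627 + u{\left(197 \right)}} = \frac{8 \left(-24\right) \left(-21\right) + 17175}{33627 - 348} = \frac{\left(-192\right) \left(-21\right) + 17175}{33279} = \left(4032 + 17175\right) \frac{1}{33279} = 21207 \cdot \frac{1}{33279} = \frac{7069}{11093}$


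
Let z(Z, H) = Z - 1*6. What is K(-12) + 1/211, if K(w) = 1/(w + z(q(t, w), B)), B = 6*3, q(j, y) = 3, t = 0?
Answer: -196/3165 ≈ -0.061927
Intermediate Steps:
B = 18
z(Z, H) = -6 + Z (z(Z, H) = Z - 6 = -6 + Z)
K(w) = 1/(-3 + w) (K(w) = 1/(w + (-6 + 3)) = 1/(w - 3) = 1/(-3 + w))
K(-12) + 1/211 = 1/(-3 - 12) + 1/211 = 1/(-15) + 1/211 = -1/15 + 1/211 = -196/3165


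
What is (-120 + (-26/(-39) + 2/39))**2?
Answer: 21641104/1521 ≈ 14228.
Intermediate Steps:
(-120 + (-26/(-39) + 2/39))**2 = (-120 + (-26*(-1/39) + 2*(1/39)))**2 = (-120 + (2/3 + 2/39))**2 = (-120 + 28/39)**2 = (-4652/39)**2 = 21641104/1521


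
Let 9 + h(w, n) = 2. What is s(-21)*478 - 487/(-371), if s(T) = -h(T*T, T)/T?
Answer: -175877/1113 ≈ -158.02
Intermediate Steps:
h(w, n) = -7 (h(w, n) = -9 + 2 = -7)
s(T) = 7/T (s(T) = -(-7)/T = 7/T)
s(-21)*478 - 487/(-371) = (7/(-21))*478 - 487/(-371) = (7*(-1/21))*478 - 487*(-1/371) = -1/3*478 + 487/371 = -478/3 + 487/371 = -175877/1113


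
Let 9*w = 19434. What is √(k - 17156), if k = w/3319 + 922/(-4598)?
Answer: 7*I*√1516205788923021/2081013 ≈ 130.98*I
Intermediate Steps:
w = 6478/3 (w = (⅑)*19434 = 6478/3 ≈ 2159.3)
k = 10302745/22891143 (k = (6478/3)/3319 + 922/(-4598) = (6478/3)*(1/3319) + 922*(-1/4598) = 6478/9957 - 461/2299 = 10302745/22891143 ≈ 0.45008)
√(k - 17156) = √(10302745/22891143 - 17156) = √(-392710146563/22891143) = 7*I*√1516205788923021/2081013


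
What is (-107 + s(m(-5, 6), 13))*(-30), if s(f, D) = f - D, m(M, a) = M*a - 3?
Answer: 4590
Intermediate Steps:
m(M, a) = -3 + M*a
(-107 + s(m(-5, 6), 13))*(-30) = (-107 + ((-3 - 5*6) - 1*13))*(-30) = (-107 + ((-3 - 30) - 13))*(-30) = (-107 + (-33 - 13))*(-30) = (-107 - 46)*(-30) = -153*(-30) = 4590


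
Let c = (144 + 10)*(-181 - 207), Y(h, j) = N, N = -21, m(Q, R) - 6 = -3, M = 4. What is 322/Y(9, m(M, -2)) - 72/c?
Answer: -343547/22407 ≈ -15.332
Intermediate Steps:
m(Q, R) = 3 (m(Q, R) = 6 - 3 = 3)
Y(h, j) = -21
c = -59752 (c = 154*(-388) = -59752)
322/Y(9, m(M, -2)) - 72/c = 322/(-21) - 72/(-59752) = 322*(-1/21) - 72*(-1/59752) = -46/3 + 9/7469 = -343547/22407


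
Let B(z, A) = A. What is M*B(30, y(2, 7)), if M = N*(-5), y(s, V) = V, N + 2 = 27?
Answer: -875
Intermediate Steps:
N = 25 (N = -2 + 27 = 25)
M = -125 (M = 25*(-5) = -125)
M*B(30, y(2, 7)) = -125*7 = -875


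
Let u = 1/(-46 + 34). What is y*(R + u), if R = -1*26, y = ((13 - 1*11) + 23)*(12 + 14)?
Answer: -101725/6 ≈ -16954.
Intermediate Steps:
u = -1/12 (u = 1/(-12) = -1/12 ≈ -0.083333)
y = 650 (y = ((13 - 11) + 23)*26 = (2 + 23)*26 = 25*26 = 650)
R = -26
y*(R + u) = 650*(-26 - 1/12) = 650*(-313/12) = -101725/6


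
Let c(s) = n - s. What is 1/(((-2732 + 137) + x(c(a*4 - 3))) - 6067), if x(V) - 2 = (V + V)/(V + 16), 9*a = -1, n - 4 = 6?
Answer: -265/2294658 ≈ -0.00011549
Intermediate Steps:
n = 10 (n = 4 + 6 = 10)
a = -1/9 (a = (1/9)*(-1) = -1/9 ≈ -0.11111)
c(s) = 10 - s
x(V) = 2 + 2*V/(16 + V) (x(V) = 2 + (V + V)/(V + 16) = 2 + (2*V)/(16 + V) = 2 + 2*V/(16 + V))
1/(((-2732 + 137) + x(c(a*4 - 3))) - 6067) = 1/(((-2732 + 137) + 4*(8 + (10 - (-1/9*4 - 3)))/(16 + (10 - (-1/9*4 - 3)))) - 6067) = 1/((-2595 + 4*(8 + (10 - (-4/9 - 3)))/(16 + (10 - (-4/9 - 3)))) - 6067) = 1/((-2595 + 4*(8 + (10 - 1*(-31/9)))/(16 + (10 - 1*(-31/9)))) - 6067) = 1/((-2595 + 4*(8 + (10 + 31/9))/(16 + (10 + 31/9))) - 6067) = 1/((-2595 + 4*(8 + 121/9)/(16 + 121/9)) - 6067) = 1/((-2595 + 4*(193/9)/(265/9)) - 6067) = 1/((-2595 + 4*(9/265)*(193/9)) - 6067) = 1/((-2595 + 772/265) - 6067) = 1/(-686903/265 - 6067) = 1/(-2294658/265) = -265/2294658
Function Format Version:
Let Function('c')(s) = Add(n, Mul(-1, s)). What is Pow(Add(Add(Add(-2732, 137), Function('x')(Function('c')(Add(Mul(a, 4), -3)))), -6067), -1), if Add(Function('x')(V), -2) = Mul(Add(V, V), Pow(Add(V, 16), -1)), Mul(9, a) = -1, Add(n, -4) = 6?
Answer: Rational(-265, 2294658) ≈ -0.00011549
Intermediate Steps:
n = 10 (n = Add(4, 6) = 10)
a = Rational(-1, 9) (a = Mul(Rational(1, 9), -1) = Rational(-1, 9) ≈ -0.11111)
Function('c')(s) = Add(10, Mul(-1, s))
Function('x')(V) = Add(2, Mul(2, V, Pow(Add(16, V), -1))) (Function('x')(V) = Add(2, Mul(Add(V, V), Pow(Add(V, 16), -1))) = Add(2, Mul(Mul(2, V), Pow(Add(16, V), -1))) = Add(2, Mul(2, V, Pow(Add(16, V), -1))))
Pow(Add(Add(Add(-2732, 137), Function('x')(Function('c')(Add(Mul(a, 4), -3)))), -6067), -1) = Pow(Add(Add(Add(-2732, 137), Mul(4, Pow(Add(16, Add(10, Mul(-1, Add(Mul(Rational(-1, 9), 4), -3)))), -1), Add(8, Add(10, Mul(-1, Add(Mul(Rational(-1, 9), 4), -3)))))), -6067), -1) = Pow(Add(Add(-2595, Mul(4, Pow(Add(16, Add(10, Mul(-1, Add(Rational(-4, 9), -3)))), -1), Add(8, Add(10, Mul(-1, Add(Rational(-4, 9), -3)))))), -6067), -1) = Pow(Add(Add(-2595, Mul(4, Pow(Add(16, Add(10, Mul(-1, Rational(-31, 9)))), -1), Add(8, Add(10, Mul(-1, Rational(-31, 9)))))), -6067), -1) = Pow(Add(Add(-2595, Mul(4, Pow(Add(16, Add(10, Rational(31, 9))), -1), Add(8, Add(10, Rational(31, 9))))), -6067), -1) = Pow(Add(Add(-2595, Mul(4, Pow(Add(16, Rational(121, 9)), -1), Add(8, Rational(121, 9)))), -6067), -1) = Pow(Add(Add(-2595, Mul(4, Pow(Rational(265, 9), -1), Rational(193, 9))), -6067), -1) = Pow(Add(Add(-2595, Mul(4, Rational(9, 265), Rational(193, 9))), -6067), -1) = Pow(Add(Add(-2595, Rational(772, 265)), -6067), -1) = Pow(Add(Rational(-686903, 265), -6067), -1) = Pow(Rational(-2294658, 265), -1) = Rational(-265, 2294658)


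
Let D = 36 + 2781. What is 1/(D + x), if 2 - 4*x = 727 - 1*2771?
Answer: 2/6657 ≈ 0.00030044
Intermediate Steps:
D = 2817
x = 1023/2 (x = 1/2 - (727 - 1*2771)/4 = 1/2 - (727 - 2771)/4 = 1/2 - 1/4*(-2044) = 1/2 + 511 = 1023/2 ≈ 511.50)
1/(D + x) = 1/(2817 + 1023/2) = 1/(6657/2) = 2/6657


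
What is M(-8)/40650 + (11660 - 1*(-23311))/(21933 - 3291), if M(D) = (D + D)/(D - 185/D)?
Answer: 28667953829/15282245550 ≈ 1.8759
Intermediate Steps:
M(D) = 2*D/(D - 185/D) (M(D) = (2*D)/(D - 185/D) = 2*D/(D - 185/D))
M(-8)/40650 + (11660 - 1*(-23311))/(21933 - 3291) = (2*(-8)²/(-185 + (-8)²))/40650 + (11660 - 1*(-23311))/(21933 - 3291) = (2*64/(-185 + 64))*(1/40650) + (11660 + 23311)/18642 = (2*64/(-121))*(1/40650) + 34971*(1/18642) = (2*64*(-1/121))*(1/40650) + 11657/6214 = -128/121*1/40650 + 11657/6214 = -64/2459325 + 11657/6214 = 28667953829/15282245550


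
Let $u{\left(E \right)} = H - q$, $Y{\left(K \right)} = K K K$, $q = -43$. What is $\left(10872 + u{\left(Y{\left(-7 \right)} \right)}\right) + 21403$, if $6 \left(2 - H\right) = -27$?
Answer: $\frac{64649}{2} \approx 32325.0$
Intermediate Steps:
$H = \frac{13}{2}$ ($H = 2 - - \frac{9}{2} = 2 + \frac{9}{2} = \frac{13}{2} \approx 6.5$)
$Y{\left(K \right)} = K^{3}$ ($Y{\left(K \right)} = K^{2} K = K^{3}$)
$u{\left(E \right)} = \frac{99}{2}$ ($u{\left(E \right)} = \frac{13}{2} - -43 = \frac{13}{2} + 43 = \frac{99}{2}$)
$\left(10872 + u{\left(Y{\left(-7 \right)} \right)}\right) + 21403 = \left(10872 + \frac{99}{2}\right) + 21403 = \frac{21843}{2} + 21403 = \frac{64649}{2}$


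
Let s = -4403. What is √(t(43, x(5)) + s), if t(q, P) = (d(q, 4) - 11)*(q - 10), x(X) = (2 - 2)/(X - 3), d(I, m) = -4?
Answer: I*√4898 ≈ 69.986*I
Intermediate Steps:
x(X) = 0 (x(X) = 0/(-3 + X) = 0)
t(q, P) = 150 - 15*q (t(q, P) = (-4 - 11)*(q - 10) = -15*(-10 + q) = 150 - 15*q)
√(t(43, x(5)) + s) = √((150 - 15*43) - 4403) = √((150 - 645) - 4403) = √(-495 - 4403) = √(-4898) = I*√4898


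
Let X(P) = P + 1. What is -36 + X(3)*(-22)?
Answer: -124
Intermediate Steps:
X(P) = 1 + P
-36 + X(3)*(-22) = -36 + (1 + 3)*(-22) = -36 + 4*(-22) = -36 - 88 = -124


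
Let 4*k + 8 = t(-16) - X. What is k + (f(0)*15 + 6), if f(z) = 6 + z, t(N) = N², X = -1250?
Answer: 941/2 ≈ 470.50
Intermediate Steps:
k = 749/2 (k = -2 + ((-16)² - 1*(-1250))/4 = -2 + (256 + 1250)/4 = -2 + (¼)*1506 = -2 + 753/2 = 749/2 ≈ 374.50)
k + (f(0)*15 + 6) = 749/2 + ((6 + 0)*15 + 6) = 749/2 + (6*15 + 6) = 749/2 + (90 + 6) = 749/2 + 96 = 941/2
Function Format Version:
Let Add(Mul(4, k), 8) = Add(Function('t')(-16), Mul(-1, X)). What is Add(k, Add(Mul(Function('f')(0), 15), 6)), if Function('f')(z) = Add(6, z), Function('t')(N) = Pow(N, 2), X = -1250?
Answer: Rational(941, 2) ≈ 470.50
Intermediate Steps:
k = Rational(749, 2) (k = Add(-2, Mul(Rational(1, 4), Add(Pow(-16, 2), Mul(-1, -1250)))) = Add(-2, Mul(Rational(1, 4), Add(256, 1250))) = Add(-2, Mul(Rational(1, 4), 1506)) = Add(-2, Rational(753, 2)) = Rational(749, 2) ≈ 374.50)
Add(k, Add(Mul(Function('f')(0), 15), 6)) = Add(Rational(749, 2), Add(Mul(Add(6, 0), 15), 6)) = Add(Rational(749, 2), Add(Mul(6, 15), 6)) = Add(Rational(749, 2), Add(90, 6)) = Add(Rational(749, 2), 96) = Rational(941, 2)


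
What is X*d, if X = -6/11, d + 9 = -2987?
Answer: 17976/11 ≈ 1634.2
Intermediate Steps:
d = -2996 (d = -9 - 2987 = -2996)
X = -6/11 (X = -6*1/11 = -6/11 ≈ -0.54545)
X*d = -6/11*(-2996) = 17976/11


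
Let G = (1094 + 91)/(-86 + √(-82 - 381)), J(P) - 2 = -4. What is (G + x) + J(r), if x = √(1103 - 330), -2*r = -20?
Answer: -117628/7859 + √773 - 1185*I*√463/7859 ≈ 12.836 - 3.2445*I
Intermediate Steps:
r = 10 (r = -½*(-20) = 10)
J(P) = -2 (J(P) = 2 - 4 = -2)
x = √773 ≈ 27.803
G = 1185/(-86 + I*√463) (G = 1185/(-86 + √(-463)) = 1185/(-86 + I*√463) ≈ -12.967 - 3.2445*I)
(G + x) + J(r) = ((-101910/7859 - 1185*I*√463/7859) + √773) - 2 = (-101910/7859 + √773 - 1185*I*√463/7859) - 2 = -117628/7859 + √773 - 1185*I*√463/7859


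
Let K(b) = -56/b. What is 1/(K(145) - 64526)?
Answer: -145/9356326 ≈ -1.5498e-5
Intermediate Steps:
1/(K(145) - 64526) = 1/(-56/145 - 64526) = 1/(-9356326/145) = -145/9356326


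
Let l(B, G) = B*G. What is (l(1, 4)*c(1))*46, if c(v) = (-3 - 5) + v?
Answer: -1288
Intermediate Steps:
c(v) = -8 + v
(l(1, 4)*c(1))*46 = ((1*4)*(-8 + 1))*46 = (4*(-7))*46 = -28*46 = -1288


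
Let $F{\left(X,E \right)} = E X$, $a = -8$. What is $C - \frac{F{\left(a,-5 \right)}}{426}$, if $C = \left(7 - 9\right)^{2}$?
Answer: $\frac{832}{213} \approx 3.9061$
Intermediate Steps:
$C = 4$ ($C = \left(-2\right)^{2} = 4$)
$C - \frac{F{\left(a,-5 \right)}}{426} = 4 - \frac{\left(-5\right) \left(-8\right)}{426} = 4 - 40 \cdot \frac{1}{426} = 4 - \frac{20}{213} = \frac{832}{213}$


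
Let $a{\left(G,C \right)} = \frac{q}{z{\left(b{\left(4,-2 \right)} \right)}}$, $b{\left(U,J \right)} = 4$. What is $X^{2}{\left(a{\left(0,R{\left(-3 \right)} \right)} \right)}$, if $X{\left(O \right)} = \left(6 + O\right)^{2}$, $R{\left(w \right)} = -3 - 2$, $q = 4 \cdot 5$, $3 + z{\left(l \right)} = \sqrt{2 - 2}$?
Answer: $\frac{16}{81} \approx 0.19753$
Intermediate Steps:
$z{\left(l \right)} = -3$ ($z{\left(l \right)} = -3 + \sqrt{2 - 2} = -3 + \sqrt{0} = -3 + 0 = -3$)
$q = 20$
$R{\left(w \right)} = -5$
$a{\left(G,C \right)} = - \frac{20}{3}$ ($a{\left(G,C \right)} = \frac{20}{-3} = 20 \left(- \frac{1}{3}\right) = - \frac{20}{3}$)
$X^{2}{\left(a{\left(0,R{\left(-3 \right)} \right)} \right)} = \left(\left(6 - \frac{20}{3}\right)^{2}\right)^{2} = \left(\left(- \frac{2}{3}\right)^{2}\right)^{2} = \left(\frac{4}{9}\right)^{2} = \frac{16}{81}$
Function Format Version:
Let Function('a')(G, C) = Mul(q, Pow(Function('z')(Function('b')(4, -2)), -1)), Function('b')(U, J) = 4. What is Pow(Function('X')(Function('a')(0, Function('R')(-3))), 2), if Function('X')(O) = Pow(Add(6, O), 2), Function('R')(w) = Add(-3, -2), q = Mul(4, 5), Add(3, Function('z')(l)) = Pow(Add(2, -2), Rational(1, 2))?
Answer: Rational(16, 81) ≈ 0.19753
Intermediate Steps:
Function('z')(l) = -3 (Function('z')(l) = Add(-3, Pow(Add(2, -2), Rational(1, 2))) = Add(-3, Pow(0, Rational(1, 2))) = Add(-3, 0) = -3)
q = 20
Function('R')(w) = -5
Function('a')(G, C) = Rational(-20, 3) (Function('a')(G, C) = Mul(20, Pow(-3, -1)) = Mul(20, Rational(-1, 3)) = Rational(-20, 3))
Pow(Function('X')(Function('a')(0, Function('R')(-3))), 2) = Pow(Pow(Add(6, Rational(-20, 3)), 2), 2) = Pow(Pow(Rational(-2, 3), 2), 2) = Pow(Rational(4, 9), 2) = Rational(16, 81)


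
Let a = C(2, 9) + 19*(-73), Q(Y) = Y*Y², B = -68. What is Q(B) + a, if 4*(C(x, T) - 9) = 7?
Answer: -1263233/4 ≈ -3.1581e+5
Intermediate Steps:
C(x, T) = 43/4 (C(x, T) = 9 + (¼)*7 = 9 + 7/4 = 43/4)
Q(Y) = Y³
a = -5505/4 (a = 43/4 + 19*(-73) = 43/4 - 1387 = -5505/4 ≈ -1376.3)
Q(B) + a = (-68)³ - 5505/4 = -314432 - 5505/4 = -1263233/4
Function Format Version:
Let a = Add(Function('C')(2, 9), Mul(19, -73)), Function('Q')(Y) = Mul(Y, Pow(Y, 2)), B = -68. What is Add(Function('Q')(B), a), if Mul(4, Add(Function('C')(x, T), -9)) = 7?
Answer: Rational(-1263233, 4) ≈ -3.1581e+5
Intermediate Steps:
Function('C')(x, T) = Rational(43, 4) (Function('C')(x, T) = Add(9, Mul(Rational(1, 4), 7)) = Add(9, Rational(7, 4)) = Rational(43, 4))
Function('Q')(Y) = Pow(Y, 3)
a = Rational(-5505, 4) (a = Add(Rational(43, 4), Mul(19, -73)) = Add(Rational(43, 4), -1387) = Rational(-5505, 4) ≈ -1376.3)
Add(Function('Q')(B), a) = Add(Pow(-68, 3), Rational(-5505, 4)) = Add(-314432, Rational(-5505, 4)) = Rational(-1263233, 4)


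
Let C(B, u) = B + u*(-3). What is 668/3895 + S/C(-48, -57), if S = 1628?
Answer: 156664/11685 ≈ 13.407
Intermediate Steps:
C(B, u) = B - 3*u
668/3895 + S/C(-48, -57) = 668/3895 + 1628/(-48 - 3*(-57)) = 668*(1/3895) + 1628/(-48 + 171) = 668/3895 + 1628/123 = 156664/11685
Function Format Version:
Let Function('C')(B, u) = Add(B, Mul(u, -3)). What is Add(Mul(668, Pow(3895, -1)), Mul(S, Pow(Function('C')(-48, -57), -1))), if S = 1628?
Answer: Rational(156664, 11685) ≈ 13.407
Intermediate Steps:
Function('C')(B, u) = Add(B, Mul(-3, u))
Add(Mul(668, Pow(3895, -1)), Mul(S, Pow(Function('C')(-48, -57), -1))) = Add(Mul(668, Pow(3895, -1)), Mul(1628, Pow(Add(-48, Mul(-3, -57)), -1))) = Add(Mul(668, Rational(1, 3895)), Mul(1628, Pow(Add(-48, 171), -1))) = Add(Rational(668, 3895), Mul(1628, Pow(123, -1))) = Add(Rational(668, 3895), Mul(1628, Rational(1, 123))) = Add(Rational(668, 3895), Rational(1628, 123)) = Rational(156664, 11685)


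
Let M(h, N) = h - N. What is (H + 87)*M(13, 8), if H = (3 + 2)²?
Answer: 560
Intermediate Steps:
H = 25 (H = 5² = 25)
(H + 87)*M(13, 8) = (25 + 87)*(13 - 1*8) = 112*(13 - 8) = 112*5 = 560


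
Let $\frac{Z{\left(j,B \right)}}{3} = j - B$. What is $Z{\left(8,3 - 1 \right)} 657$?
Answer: $11826$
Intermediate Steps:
$Z{\left(j,B \right)} = - 3 B + 3 j$ ($Z{\left(j,B \right)} = 3 \left(j - B\right) = - 3 B + 3 j$)
$Z{\left(8,3 - 1 \right)} 657 = \left(- 3 \left(3 - 1\right) + 3 \cdot 8\right) 657 = \left(- 3 \left(3 - 1\right) + 24\right) 657 = \left(\left(-3\right) 2 + 24\right) 657 = \left(-6 + 24\right) 657 = 18 \cdot 657 = 11826$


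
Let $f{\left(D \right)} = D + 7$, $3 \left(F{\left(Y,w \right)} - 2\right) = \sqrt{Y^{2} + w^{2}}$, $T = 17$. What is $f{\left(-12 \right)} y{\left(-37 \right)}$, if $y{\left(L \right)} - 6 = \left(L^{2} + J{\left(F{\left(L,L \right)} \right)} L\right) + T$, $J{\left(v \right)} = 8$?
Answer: $-5480$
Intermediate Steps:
$F{\left(Y,w \right)} = 2 + \frac{\sqrt{Y^{2} + w^{2}}}{3}$
$y{\left(L \right)} = 23 + L^{2} + 8 L$ ($y{\left(L \right)} = 6 + \left(\left(L^{2} + 8 L\right) + 17\right) = 6 + \left(17 + L^{2} + 8 L\right) = 23 + L^{2} + 8 L$)
$f{\left(D \right)} = 7 + D$
$f{\left(-12 \right)} y{\left(-37 \right)} = \left(7 - 12\right) \left(23 + \left(-37\right)^{2} + 8 \left(-37\right)\right) = - 5 \left(23 + 1369 - 296\right) = \left(-5\right) 1096 = -5480$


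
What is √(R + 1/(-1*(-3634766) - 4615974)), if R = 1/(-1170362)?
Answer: I*√427769275765470/15110112596 ≈ 0.0013688*I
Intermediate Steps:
R = -1/1170362 ≈ -8.5444e-7
√(R + 1/(-1*(-3634766) - 4615974)) = √(-1/1170362 + 1/(-1*(-3634766) - 4615974)) = √(-1/1170362 + 1/(3634766 - 4615974)) = √(-1/1170362 + 1/(-981208)) = √(-1/1170362 - 1/981208) = √(-1075785/574184278648) = I*√427769275765470/15110112596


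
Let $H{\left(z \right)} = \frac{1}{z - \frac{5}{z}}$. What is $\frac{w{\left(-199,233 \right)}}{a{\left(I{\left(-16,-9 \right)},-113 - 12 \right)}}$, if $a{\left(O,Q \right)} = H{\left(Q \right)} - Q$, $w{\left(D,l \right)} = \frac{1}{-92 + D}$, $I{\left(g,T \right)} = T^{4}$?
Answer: $- \frac{3124}{113628225} \approx -2.7493 \cdot 10^{-5}$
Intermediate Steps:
$a{\left(O,Q \right)} = - Q + \frac{Q}{-5 + Q^{2}}$ ($a{\left(O,Q \right)} = \frac{Q}{-5 + Q^{2}} - Q = - Q + \frac{Q}{-5 + Q^{2}}$)
$\frac{w{\left(-199,233 \right)}}{a{\left(I{\left(-16,-9 \right)},-113 - 12 \right)}} = \frac{1}{\left(-92 - 199\right) \frac{\left(-113 - 12\right) \left(6 - \left(-113 - 12\right)^{2}\right)}{-5 + \left(-113 - 12\right)^{2}}} = \frac{1}{\left(-291\right) \left(- \frac{125 \left(6 - \left(-125\right)^{2}\right)}{-5 + \left(-125\right)^{2}}\right)} = - \frac{1}{291 \left(- \frac{125 \left(6 - 15625\right)}{-5 + 15625}\right)} = - \frac{1}{291 \left(- \frac{125 \left(6 - 15625\right)}{15620}\right)} = - \frac{1}{291 \left(\left(-125\right) \frac{1}{15620} \left(-15619\right)\right)} = - \frac{1}{291 \cdot \frac{390475}{3124}} = \left(- \frac{1}{291}\right) \frac{3124}{390475} = - \frac{3124}{113628225}$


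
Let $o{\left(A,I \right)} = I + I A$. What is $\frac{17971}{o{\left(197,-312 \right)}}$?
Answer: $- \frac{17971}{61776} \approx -0.29091$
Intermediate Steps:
$o{\left(A,I \right)} = I + A I$
$\frac{17971}{o{\left(197,-312 \right)}} = \frac{17971}{\left(-312\right) \left(1 + 197\right)} = \frac{17971}{\left(-312\right) 198} = \frac{17971}{-61776} = 17971 \left(- \frac{1}{61776}\right) = - \frac{17971}{61776}$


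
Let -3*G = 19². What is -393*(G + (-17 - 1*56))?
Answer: 75980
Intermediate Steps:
G = -361/3 (G = -⅓*19² = -⅓*361 = -361/3 ≈ -120.33)
-393*(G + (-17 - 1*56)) = -393*(-361/3 + (-17 - 1*56)) = -393*(-361/3 + (-17 - 56)) = -393*(-361/3 - 73) = -393*(-580/3) = 75980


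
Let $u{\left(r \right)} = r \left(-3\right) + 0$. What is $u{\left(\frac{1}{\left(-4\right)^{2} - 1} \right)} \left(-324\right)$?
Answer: $\frac{324}{5} \approx 64.8$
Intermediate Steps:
$u{\left(r \right)} = - 3 r$ ($u{\left(r \right)} = - 3 r + 0 = - 3 r$)
$u{\left(\frac{1}{\left(-4\right)^{2} - 1} \right)} \left(-324\right) = - \frac{3}{\left(-4\right)^{2} - 1} \left(-324\right) = - \frac{3}{16 - 1} \left(-324\right) = - \frac{3}{15} \left(-324\right) = \left(-3\right) \frac{1}{15} \left(-324\right) = \left(- \frac{1}{5}\right) \left(-324\right) = \frac{324}{5}$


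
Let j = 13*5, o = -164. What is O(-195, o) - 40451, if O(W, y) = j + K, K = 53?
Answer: -40333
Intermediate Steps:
j = 65
O(W, y) = 118 (O(W, y) = 65 + 53 = 118)
O(-195, o) - 40451 = 118 - 40451 = -40333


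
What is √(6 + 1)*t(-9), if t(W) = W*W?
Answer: 81*√7 ≈ 214.31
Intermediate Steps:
t(W) = W²
√(6 + 1)*t(-9) = √(6 + 1)*(-9)² = √7*81 = 81*√7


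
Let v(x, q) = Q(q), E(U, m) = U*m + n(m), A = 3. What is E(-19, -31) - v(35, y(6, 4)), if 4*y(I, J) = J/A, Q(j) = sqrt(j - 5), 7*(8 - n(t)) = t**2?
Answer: 3218/7 - I*sqrt(42)/3 ≈ 459.71 - 2.1602*I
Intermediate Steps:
n(t) = 8 - t**2/7
E(U, m) = 8 - m**2/7 + U*m (E(U, m) = U*m + (8 - m**2/7) = 8 - m**2/7 + U*m)
Q(j) = sqrt(-5 + j)
y(I, J) = J/12 (y(I, J) = (J/3)/4 = J/12)
v(x, q) = sqrt(-5 + q)
E(-19, -31) - v(35, y(6, 4)) = (8 - 1/7*(-31)**2 - 19*(-31)) - sqrt(-5 + (1/12)*4) = (8 - 1/7*961 + 589) - sqrt(-5 + 1/3) = (8 - 961/7 + 589) - sqrt(-14/3) = 3218/7 - I*sqrt(42)/3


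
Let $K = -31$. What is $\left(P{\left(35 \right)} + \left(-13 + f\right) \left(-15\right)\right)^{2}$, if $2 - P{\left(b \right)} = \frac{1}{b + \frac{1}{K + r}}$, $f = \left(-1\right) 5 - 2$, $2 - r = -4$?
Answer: $\frac{69655349929}{763876} \approx 91187.0$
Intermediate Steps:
$r = 6$ ($r = 2 - -4 = 2 + 4 = 6$)
$f = -7$ ($f = -5 - 2 = -7$)
$P{\left(b \right)} = 2 - \frac{1}{- \frac{1}{25} + b}$ ($P{\left(b \right)} = 2 - \frac{1}{b + \frac{1}{-31 + 6}} = 2 - \frac{1}{b + \frac{1}{-25}} = 2 - \frac{1}{b - \frac{1}{25}} = 2 - \frac{1}{- \frac{1}{25} + b}$)
$\left(P{\left(35 \right)} + \left(-13 + f\right) \left(-15\right)\right)^{2} = \left(\frac{27 - 1750}{1 - 875} + \left(-13 - 7\right) \left(-15\right)\right)^{2} = \left(\frac{27 - 1750}{1 - 875} - -300\right)^{2} = \left(\frac{1}{-874} \left(-1723\right) + 300\right)^{2} = \left(\left(- \frac{1}{874}\right) \left(-1723\right) + 300\right)^{2} = \left(\frac{1723}{874} + 300\right)^{2} = \left(\frac{263923}{874}\right)^{2} = \frac{69655349929}{763876}$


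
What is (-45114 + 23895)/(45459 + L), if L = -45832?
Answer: 21219/373 ≈ 56.887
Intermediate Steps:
(-45114 + 23895)/(45459 + L) = (-45114 + 23895)/(45459 - 45832) = -21219/(-373) = -21219*(-1/373) = 21219/373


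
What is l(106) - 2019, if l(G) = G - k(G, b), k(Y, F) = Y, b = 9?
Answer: -2019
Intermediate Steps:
l(G) = 0 (l(G) = G - G = 0)
l(106) - 2019 = 0 - 2019 = -2019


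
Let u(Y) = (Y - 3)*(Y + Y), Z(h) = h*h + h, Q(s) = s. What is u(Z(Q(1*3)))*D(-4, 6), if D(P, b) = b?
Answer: 1296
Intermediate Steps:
Z(h) = h + h² (Z(h) = h² + h = h + h²)
u(Y) = 2*Y*(-3 + Y) (u(Y) = (-3 + Y)*(2*Y) = 2*Y*(-3 + Y))
u(Z(Q(1*3)))*D(-4, 6) = (2*((1*3)*(1 + 1*3))*(-3 + (1*3)*(1 + 1*3)))*6 = (2*(3*(1 + 3))*(-3 + 3*(1 + 3)))*6 = (2*(3*4)*(-3 + 3*4))*6 = (2*12*(-3 + 12))*6 = (2*12*9)*6 = 216*6 = 1296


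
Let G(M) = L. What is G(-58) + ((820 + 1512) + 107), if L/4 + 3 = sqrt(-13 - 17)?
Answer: 2427 + 4*I*sqrt(30) ≈ 2427.0 + 21.909*I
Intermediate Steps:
L = -12 + 4*I*sqrt(30) (L = -12 + 4*sqrt(-13 - 17) = -12 + 4*sqrt(-30) = -12 + 4*(I*sqrt(30)) = -12 + 4*I*sqrt(30) ≈ -12.0 + 21.909*I)
G(M) = -12 + 4*I*sqrt(30)
G(-58) + ((820 + 1512) + 107) = (-12 + 4*I*sqrt(30)) + ((820 + 1512) + 107) = (-12 + 4*I*sqrt(30)) + (2332 + 107) = (-12 + 4*I*sqrt(30)) + 2439 = 2427 + 4*I*sqrt(30)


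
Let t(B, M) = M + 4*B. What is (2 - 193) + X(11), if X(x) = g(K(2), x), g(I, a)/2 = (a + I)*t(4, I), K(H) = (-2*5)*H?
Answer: -119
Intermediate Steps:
K(H) = -10*H
g(I, a) = 2*(16 + I)*(I + a) (g(I, a) = 2*((a + I)*(I + 4*4)) = 2*((I + a)*(I + 16)) = 2*((I + a)*(16 + I)) = 2*((16 + I)*(I + a)) = 2*(16 + I)*(I + a))
X(x) = 160 - 8*x (X(x) = 2*(16 - 10*2)*(-10*2 + x) = 2*(16 - 20)*(-20 + x) = 2*(-4)*(-20 + x) = 160 - 8*x)
(2 - 193) + X(11) = (2 - 193) + (160 - 8*11) = -191 + (160 - 88) = -191 + 72 = -119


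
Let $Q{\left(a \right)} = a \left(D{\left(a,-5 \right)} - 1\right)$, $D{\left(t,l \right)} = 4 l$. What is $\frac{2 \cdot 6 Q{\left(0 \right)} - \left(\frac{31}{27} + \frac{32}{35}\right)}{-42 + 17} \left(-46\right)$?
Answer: $- \frac{89654}{23625} \approx -3.7949$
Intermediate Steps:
$Q{\left(a \right)} = - 21 a$ ($Q{\left(a \right)} = a \left(4 \left(-5\right) - 1\right) = a \left(-20 - 1\right) = a \left(-21\right) = - 21 a$)
$\frac{2 \cdot 6 Q{\left(0 \right)} - \left(\frac{31}{27} + \frac{32}{35}\right)}{-42 + 17} \left(-46\right) = \frac{2 \cdot 6 \left(\left(-21\right) 0\right) - \left(\frac{31}{27} + \frac{32}{35}\right)}{-42 + 17} \left(-46\right) = \frac{12 \cdot 0 - \frac{1949}{945}}{-25} \left(-46\right) = \left(0 - \frac{1949}{945}\right) \left(- \frac{1}{25}\right) \left(-46\right) = \left(- \frac{1949}{945}\right) \left(- \frac{1}{25}\right) \left(-46\right) = \frac{1949}{23625} \left(-46\right) = - \frac{89654}{23625}$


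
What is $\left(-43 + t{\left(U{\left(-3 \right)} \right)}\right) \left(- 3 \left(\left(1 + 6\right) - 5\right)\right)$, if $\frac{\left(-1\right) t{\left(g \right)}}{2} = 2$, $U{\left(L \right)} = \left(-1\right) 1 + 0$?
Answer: $282$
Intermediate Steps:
$U{\left(L \right)} = -1$ ($U{\left(L \right)} = -1 + 0 = -1$)
$t{\left(g \right)} = -4$ ($t{\left(g \right)} = \left(-2\right) 2 = -4$)
$\left(-43 + t{\left(U{\left(-3 \right)} \right)}\right) \left(- 3 \left(\left(1 + 6\right) - 5\right)\right) = \left(-43 - 4\right) \left(- 3 \left(\left(1 + 6\right) - 5\right)\right) = - 47 \left(- 3 \left(7 - 5\right)\right) = - 47 \left(\left(-3\right) 2\right) = \left(-47\right) \left(-6\right) = 282$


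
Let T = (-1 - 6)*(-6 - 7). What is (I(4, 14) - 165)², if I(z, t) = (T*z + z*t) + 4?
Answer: 67081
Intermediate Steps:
T = 91 (T = -7*(-13) = 91)
I(z, t) = 4 + 91*z + t*z (I(z, t) = (91*z + z*t) + 4 = (91*z + t*z) + 4 = 4 + 91*z + t*z)
(I(4, 14) - 165)² = ((4 + 91*4 + 14*4) - 165)² = ((4 + 364 + 56) - 165)² = (424 - 165)² = 259² = 67081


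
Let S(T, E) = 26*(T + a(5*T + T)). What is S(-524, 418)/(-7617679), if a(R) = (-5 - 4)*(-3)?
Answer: 12922/7617679 ≈ 0.0016963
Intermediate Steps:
a(R) = 27 (a(R) = -9*(-3) = 27)
S(T, E) = 702 + 26*T (S(T, E) = 26*(T + 27) = 26*(27 + T) = 702 + 26*T)
S(-524, 418)/(-7617679) = (702 + 26*(-524))/(-7617679) = (702 - 13624)*(-1/7617679) = -12922*(-1/7617679) = 12922/7617679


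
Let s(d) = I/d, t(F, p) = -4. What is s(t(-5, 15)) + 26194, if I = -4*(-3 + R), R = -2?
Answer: 26189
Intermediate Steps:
I = 20 (I = -4*(-3 - 2) = -4*(-5) = 20)
s(d) = 20/d
s(t(-5, 15)) + 26194 = 20/(-4) + 26194 = 20*(-¼) + 26194 = -5 + 26194 = 26189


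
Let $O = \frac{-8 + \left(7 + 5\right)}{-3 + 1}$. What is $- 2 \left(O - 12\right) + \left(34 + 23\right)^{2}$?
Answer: $3277$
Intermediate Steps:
$O = -2$ ($O = \frac{-8 + 12}{-2} = 4 \left(- \frac{1}{2}\right) = -2$)
$- 2 \left(O - 12\right) + \left(34 + 23\right)^{2} = - 2 \left(-2 - 12\right) + \left(34 + 23\right)^{2} = \left(-2\right) \left(-14\right) + 57^{2} = 28 + 3249 = 3277$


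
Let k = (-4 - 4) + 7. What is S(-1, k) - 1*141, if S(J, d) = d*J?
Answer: -140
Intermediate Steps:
k = -1 (k = -8 + 7 = -1)
S(J, d) = J*d
S(-1, k) - 1*141 = -1*(-1) - 1*141 = 1 - 141 = -140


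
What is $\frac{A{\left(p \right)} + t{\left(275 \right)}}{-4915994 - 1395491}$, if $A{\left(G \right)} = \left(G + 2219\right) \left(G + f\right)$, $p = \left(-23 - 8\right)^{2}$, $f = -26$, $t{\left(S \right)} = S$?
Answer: $- \frac{594715}{1262297} \approx -0.47114$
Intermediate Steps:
$p = 961$ ($p = \left(-31\right)^{2} = 961$)
$A{\left(G \right)} = \left(-26 + G\right) \left(2219 + G\right)$ ($A{\left(G \right)} = \left(G + 2219\right) \left(G - 26\right) = \left(2219 + G\right) \left(-26 + G\right) = \left(-26 + G\right) \left(2219 + G\right)$)
$\frac{A{\left(p \right)} + t{\left(275 \right)}}{-4915994 - 1395491} = \frac{\left(-57694 + 961^{2} + 2193 \cdot 961\right) + 275}{-4915994 - 1395491} = \frac{\left(-57694 + 923521 + 2107473\right) + 275}{-6311485} = \left(2973300 + 275\right) \left(- \frac{1}{6311485}\right) = 2973575 \left(- \frac{1}{6311485}\right) = - \frac{594715}{1262297}$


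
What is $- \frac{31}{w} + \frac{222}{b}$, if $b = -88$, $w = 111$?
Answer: $- \frac{13685}{4884} \approx -2.802$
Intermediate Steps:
$- \frac{31}{w} + \frac{222}{b} = - \frac{31}{111} + \frac{222}{-88} = \left(-31\right) \frac{1}{111} + 222 \left(- \frac{1}{88}\right) = - \frac{31}{111} - \frac{111}{44} = - \frac{13685}{4884}$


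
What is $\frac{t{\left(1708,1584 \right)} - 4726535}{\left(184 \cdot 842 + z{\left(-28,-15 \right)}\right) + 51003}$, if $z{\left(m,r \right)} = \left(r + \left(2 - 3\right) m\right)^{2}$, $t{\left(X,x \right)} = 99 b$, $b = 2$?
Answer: $- \frac{4726337}{206100} \approx -22.932$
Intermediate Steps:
$t{\left(X,x \right)} = 198$ ($t{\left(X,x \right)} = 99 \cdot 2 = 198$)
$z{\left(m,r \right)} = \left(r - m\right)^{2}$
$\frac{t{\left(1708,1584 \right)} - 4726535}{\left(184 \cdot 842 + z{\left(-28,-15 \right)}\right) + 51003} = \frac{198 - 4726535}{\left(184 \cdot 842 + \left(-28 - -15\right)^{2}\right) + 51003} = - \frac{4726337}{\left(154928 + \left(-28 + 15\right)^{2}\right) + 51003} = - \frac{4726337}{\left(154928 + \left(-13\right)^{2}\right) + 51003} = - \frac{4726337}{\left(154928 + 169\right) + 51003} = - \frac{4726337}{155097 + 51003} = - \frac{4726337}{206100}$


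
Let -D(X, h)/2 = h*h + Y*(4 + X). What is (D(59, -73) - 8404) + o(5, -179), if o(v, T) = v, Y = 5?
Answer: -19687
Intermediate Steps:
D(X, h) = -40 - 10*X - 2*h² (D(X, h) = -2*(h*h + 5*(4 + X)) = -2*(h² + (20 + 5*X)) = -2*(20 + h² + 5*X) = -40 - 10*X - 2*h²)
(D(59, -73) - 8404) + o(5, -179) = ((-40 - 10*59 - 2*(-73)²) - 8404) + 5 = ((-40 - 590 - 2*5329) - 8404) + 5 = ((-40 - 590 - 10658) - 8404) + 5 = (-11288 - 8404) + 5 = -19692 + 5 = -19687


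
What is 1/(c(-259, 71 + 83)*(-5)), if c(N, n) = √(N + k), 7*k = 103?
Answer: I*√1330/2850 ≈ 0.012796*I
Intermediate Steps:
k = 103/7 (k = (⅐)*103 = 103/7 ≈ 14.714)
c(N, n) = √(103/7 + N) (c(N, n) = √(N + 103/7) = √(103/7 + N))
1/(c(-259, 71 + 83)*(-5)) = 1/((√(721 + 49*(-259))/7)*(-5)) = 1/((√(721 - 12691)/7)*(-5)) = 1/((√(-11970)/7)*(-5)) = 1/(((3*I*√1330)/7)*(-5)) = 1/((3*I*√1330/7)*(-5)) = 1/(-15*I*√1330/7) = I*√1330/2850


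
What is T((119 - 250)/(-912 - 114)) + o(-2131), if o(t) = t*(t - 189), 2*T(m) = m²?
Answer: 10408691877001/2105352 ≈ 4.9439e+6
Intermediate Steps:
T(m) = m²/2
o(t) = t*(-189 + t)
T((119 - 250)/(-912 - 114)) + o(-2131) = ((119 - 250)/(-912 - 114))²/2 - 2131*(-189 - 2131) = (-131/(-1026))²/2 - 2131*(-2320) = (-131*(-1/1026))²/2 + 4943920 = (131/1026)²/2 + 4943920 = (½)*(17161/1052676) + 4943920 = 17161/2105352 + 4943920 = 10408691877001/2105352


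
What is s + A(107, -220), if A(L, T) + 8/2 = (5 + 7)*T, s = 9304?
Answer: 6660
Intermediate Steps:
A(L, T) = -4 + 12*T (A(L, T) = -4 + (5 + 7)*T = -4 + 12*T)
s + A(107, -220) = 9304 + (-4 + 12*(-220)) = 9304 + (-4 - 2640) = 9304 - 2644 = 6660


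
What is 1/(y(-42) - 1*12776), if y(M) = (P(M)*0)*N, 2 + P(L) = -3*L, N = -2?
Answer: -1/12776 ≈ -7.8272e-5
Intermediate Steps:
P(L) = -2 - 3*L
y(M) = 0 (y(M) = ((-2 - 3*M)*0)*(-2) = 0*(-2) = 0)
1/(y(-42) - 1*12776) = 1/(0 - 1*12776) = 1/(0 - 12776) = 1/(-12776) = -1/12776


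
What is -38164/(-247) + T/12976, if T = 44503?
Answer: 506208305/3205072 ≈ 157.94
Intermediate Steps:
-38164/(-247) + T/12976 = -38164/(-247) + 44503/12976 = -38164*(-1/247) + 44503*(1/12976) = 38164/247 + 44503/12976 = 506208305/3205072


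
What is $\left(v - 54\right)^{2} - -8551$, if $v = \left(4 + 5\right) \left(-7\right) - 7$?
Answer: $23927$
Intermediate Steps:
$v = -70$ ($v = 9 \left(-7\right) - 7 = -63 - 7 = -70$)
$\left(v - 54\right)^{2} - -8551 = \left(-70 - 54\right)^{2} - -8551 = \left(-124\right)^{2} + 8551 = 15376 + 8551 = 23927$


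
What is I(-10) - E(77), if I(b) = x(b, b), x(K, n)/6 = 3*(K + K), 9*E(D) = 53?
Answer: -3293/9 ≈ -365.89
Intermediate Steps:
E(D) = 53/9 (E(D) = (1/9)*53 = 53/9)
x(K, n) = 36*K (x(K, n) = 6*(3*(K + K)) = 6*(3*(2*K)) = 6*(6*K) = 36*K)
I(b) = 36*b
I(-10) - E(77) = 36*(-10) - 1*53/9 = -360 - 53/9 = -3293/9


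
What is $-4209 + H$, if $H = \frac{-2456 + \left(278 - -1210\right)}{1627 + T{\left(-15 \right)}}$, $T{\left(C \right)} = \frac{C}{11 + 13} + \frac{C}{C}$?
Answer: $- \frac{54804715}{13019} \approx -4209.6$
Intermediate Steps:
$T{\left(C \right)} = 1 + \frac{C}{24}$ ($T{\left(C \right)} = \frac{C}{24} + 1 = 1 + \frac{C}{24}$)
$H = - \frac{7744}{13019}$ ($H = \frac{-2456 + \left(278 - -1210\right)}{1627 + \left(1 + \frac{1}{24} \left(-15\right)\right)} = \frac{-2456 + \left(278 + 1210\right)}{1627 + \left(1 - \frac{5}{8}\right)} = \frac{-2456 + 1488}{1627 + \frac{3}{8}} = - \frac{968}{\frac{13019}{8}} = \left(-968\right) \frac{8}{13019} = - \frac{7744}{13019} \approx -0.59482$)
$-4209 + H = -4209 - \frac{7744}{13019} = - \frac{54804715}{13019}$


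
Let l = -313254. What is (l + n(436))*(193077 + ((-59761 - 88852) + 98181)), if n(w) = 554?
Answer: -44605091500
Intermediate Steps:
(l + n(436))*(193077 + ((-59761 - 88852) + 98181)) = (-313254 + 554)*(193077 + ((-59761 - 88852) + 98181)) = -312700*(193077 + (-148613 + 98181)) = -312700*(193077 - 50432) = -312700*142645 = -44605091500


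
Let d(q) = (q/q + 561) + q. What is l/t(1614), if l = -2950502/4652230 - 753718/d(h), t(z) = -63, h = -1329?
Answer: -584034409351/37466734305 ≈ -15.588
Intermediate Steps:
d(q) = 562 + q (d(q) = (1 + 561) + q = 562 + q)
l = 1752103228053/1784130205 (l = -2950502/4652230 - 753718/(562 - 1329) = -2950502*1/4652230 - 753718/(-767) = -1475251/2326115 - 753718*(-1/767) = -1475251/2326115 + 753718/767 = 1752103228053/1784130205 ≈ 982.05)
l/t(1614) = (1752103228053/1784130205)/(-63) = (1752103228053/1784130205)*(-1/63) = -584034409351/37466734305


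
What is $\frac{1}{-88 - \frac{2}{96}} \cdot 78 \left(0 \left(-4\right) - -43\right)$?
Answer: $- \frac{12384}{325} \approx -38.105$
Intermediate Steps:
$\frac{1}{-88 - \frac{2}{96}} \cdot 78 \left(0 \left(-4\right) - -43\right) = \frac{1}{-88 - \frac{1}{48}} \cdot 78 \left(0 + 43\right) = \frac{1}{-88 - \frac{1}{48}} \cdot 78 \cdot 43 = \frac{1}{- \frac{4225}{48}} \cdot 78 \cdot 43 = \left(- \frac{48}{4225}\right) 78 \cdot 43 = \left(- \frac{288}{325}\right) 43 = - \frac{12384}{325}$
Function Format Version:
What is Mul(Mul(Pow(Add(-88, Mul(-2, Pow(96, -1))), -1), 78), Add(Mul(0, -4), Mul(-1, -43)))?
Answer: Rational(-12384, 325) ≈ -38.105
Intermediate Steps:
Mul(Mul(Pow(Add(-88, Mul(-2, Pow(96, -1))), -1), 78), Add(Mul(0, -4), Mul(-1, -43))) = Mul(Mul(Pow(Add(-88, Mul(-2, Rational(1, 96))), -1), 78), Add(0, 43)) = Mul(Mul(Pow(Add(-88, Rational(-1, 48)), -1), 78), 43) = Mul(Mul(Pow(Rational(-4225, 48), -1), 78), 43) = Mul(Mul(Rational(-48, 4225), 78), 43) = Mul(Rational(-288, 325), 43) = Rational(-12384, 325)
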